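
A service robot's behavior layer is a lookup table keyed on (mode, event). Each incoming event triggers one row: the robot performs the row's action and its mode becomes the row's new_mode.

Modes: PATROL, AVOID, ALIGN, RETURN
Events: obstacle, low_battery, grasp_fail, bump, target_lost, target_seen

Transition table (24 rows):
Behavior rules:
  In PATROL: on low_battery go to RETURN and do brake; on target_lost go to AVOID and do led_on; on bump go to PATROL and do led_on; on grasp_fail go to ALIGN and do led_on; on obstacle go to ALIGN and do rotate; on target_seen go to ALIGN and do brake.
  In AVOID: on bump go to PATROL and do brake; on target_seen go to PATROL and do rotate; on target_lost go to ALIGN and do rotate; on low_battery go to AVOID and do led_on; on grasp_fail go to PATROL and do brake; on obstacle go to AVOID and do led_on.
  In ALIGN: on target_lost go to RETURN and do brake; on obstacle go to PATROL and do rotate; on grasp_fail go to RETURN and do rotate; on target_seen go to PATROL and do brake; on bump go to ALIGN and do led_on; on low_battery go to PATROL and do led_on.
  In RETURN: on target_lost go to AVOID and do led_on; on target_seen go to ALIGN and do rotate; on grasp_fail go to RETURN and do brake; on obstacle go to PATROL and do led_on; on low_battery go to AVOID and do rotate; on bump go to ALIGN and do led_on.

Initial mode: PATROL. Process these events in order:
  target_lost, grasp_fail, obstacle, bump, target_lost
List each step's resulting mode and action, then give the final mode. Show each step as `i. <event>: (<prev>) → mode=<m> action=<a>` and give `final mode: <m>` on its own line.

1. target_lost: (PATROL) → mode=AVOID action=led_on
2. grasp_fail: (AVOID) → mode=PATROL action=brake
3. obstacle: (PATROL) → mode=ALIGN action=rotate
4. bump: (ALIGN) → mode=ALIGN action=led_on
5. target_lost: (ALIGN) → mode=RETURN action=brake

final mode: RETURN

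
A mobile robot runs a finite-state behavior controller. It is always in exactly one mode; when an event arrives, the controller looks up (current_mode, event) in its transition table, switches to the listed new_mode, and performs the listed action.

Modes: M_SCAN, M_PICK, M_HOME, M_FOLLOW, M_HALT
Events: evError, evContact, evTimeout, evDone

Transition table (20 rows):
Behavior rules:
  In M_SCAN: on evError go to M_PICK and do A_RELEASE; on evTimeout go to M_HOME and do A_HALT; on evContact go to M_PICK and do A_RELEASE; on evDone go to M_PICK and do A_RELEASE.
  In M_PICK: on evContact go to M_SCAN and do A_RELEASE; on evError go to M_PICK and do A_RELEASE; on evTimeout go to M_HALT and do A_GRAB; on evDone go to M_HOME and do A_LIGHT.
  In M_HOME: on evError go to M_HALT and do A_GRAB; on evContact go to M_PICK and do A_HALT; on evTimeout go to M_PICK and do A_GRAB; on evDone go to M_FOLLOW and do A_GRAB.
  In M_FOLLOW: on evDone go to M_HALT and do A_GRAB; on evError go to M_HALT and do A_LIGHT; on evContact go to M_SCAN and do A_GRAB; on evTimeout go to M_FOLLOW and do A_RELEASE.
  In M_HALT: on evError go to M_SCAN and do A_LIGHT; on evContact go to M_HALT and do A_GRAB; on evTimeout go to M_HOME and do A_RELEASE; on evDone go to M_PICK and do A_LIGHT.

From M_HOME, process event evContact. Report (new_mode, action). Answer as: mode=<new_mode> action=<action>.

mode=M_PICK action=A_HALT

current mode = M_HOME; filter table to that mode:
  (M_HOME, evError) → (M_HALT, A_GRAB)
  (M_HOME, evContact) → (M_PICK, A_HALT)  ← event matches
  (M_HOME, evTimeout) → (M_PICK, A_GRAB)
  (M_HOME, evDone) → (M_FOLLOW, A_GRAB)
event = evContact selects (M_PICK, A_HALT)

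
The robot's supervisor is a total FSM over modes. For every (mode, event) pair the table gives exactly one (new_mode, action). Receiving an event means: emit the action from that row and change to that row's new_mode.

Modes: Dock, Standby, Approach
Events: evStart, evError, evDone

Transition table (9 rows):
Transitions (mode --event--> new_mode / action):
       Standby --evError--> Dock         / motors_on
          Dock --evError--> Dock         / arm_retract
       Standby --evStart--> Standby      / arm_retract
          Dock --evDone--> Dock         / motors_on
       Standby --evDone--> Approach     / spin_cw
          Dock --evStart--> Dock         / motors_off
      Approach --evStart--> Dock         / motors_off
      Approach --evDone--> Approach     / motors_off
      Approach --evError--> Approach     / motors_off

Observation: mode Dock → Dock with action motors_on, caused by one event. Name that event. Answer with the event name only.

evDone

try evStart: (Dock, evStart) → (Dock, motors_off)
try evError: (Dock, evError) → (Dock, arm_retract)
try evDone: (Dock, evDone) → (Dock, motors_on)  ← matches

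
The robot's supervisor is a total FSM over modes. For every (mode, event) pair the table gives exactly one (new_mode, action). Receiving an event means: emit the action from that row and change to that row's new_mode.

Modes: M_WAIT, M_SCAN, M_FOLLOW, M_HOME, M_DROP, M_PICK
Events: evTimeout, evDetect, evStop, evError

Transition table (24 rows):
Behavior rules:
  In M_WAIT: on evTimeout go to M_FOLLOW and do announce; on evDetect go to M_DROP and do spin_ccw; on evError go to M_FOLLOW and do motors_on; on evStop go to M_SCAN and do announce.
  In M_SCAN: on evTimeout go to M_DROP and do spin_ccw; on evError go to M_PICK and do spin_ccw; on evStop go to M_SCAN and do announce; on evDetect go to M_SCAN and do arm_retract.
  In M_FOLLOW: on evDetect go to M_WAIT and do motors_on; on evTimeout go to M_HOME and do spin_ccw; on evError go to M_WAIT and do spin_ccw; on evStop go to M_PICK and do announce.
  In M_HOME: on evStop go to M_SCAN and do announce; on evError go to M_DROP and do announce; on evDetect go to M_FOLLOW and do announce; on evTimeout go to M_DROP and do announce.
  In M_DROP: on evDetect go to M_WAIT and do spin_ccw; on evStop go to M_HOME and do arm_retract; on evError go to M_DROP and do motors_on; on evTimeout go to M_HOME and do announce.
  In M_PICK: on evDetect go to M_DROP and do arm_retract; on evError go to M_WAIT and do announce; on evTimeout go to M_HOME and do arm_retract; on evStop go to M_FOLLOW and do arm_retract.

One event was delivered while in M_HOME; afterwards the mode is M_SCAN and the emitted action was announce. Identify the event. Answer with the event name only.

evStop

try evTimeout: (M_HOME, evTimeout) → (M_DROP, announce)
try evDetect: (M_HOME, evDetect) → (M_FOLLOW, announce)
try evStop: (M_HOME, evStop) → (M_SCAN, announce)  ← matches
try evError: (M_HOME, evError) → (M_DROP, announce)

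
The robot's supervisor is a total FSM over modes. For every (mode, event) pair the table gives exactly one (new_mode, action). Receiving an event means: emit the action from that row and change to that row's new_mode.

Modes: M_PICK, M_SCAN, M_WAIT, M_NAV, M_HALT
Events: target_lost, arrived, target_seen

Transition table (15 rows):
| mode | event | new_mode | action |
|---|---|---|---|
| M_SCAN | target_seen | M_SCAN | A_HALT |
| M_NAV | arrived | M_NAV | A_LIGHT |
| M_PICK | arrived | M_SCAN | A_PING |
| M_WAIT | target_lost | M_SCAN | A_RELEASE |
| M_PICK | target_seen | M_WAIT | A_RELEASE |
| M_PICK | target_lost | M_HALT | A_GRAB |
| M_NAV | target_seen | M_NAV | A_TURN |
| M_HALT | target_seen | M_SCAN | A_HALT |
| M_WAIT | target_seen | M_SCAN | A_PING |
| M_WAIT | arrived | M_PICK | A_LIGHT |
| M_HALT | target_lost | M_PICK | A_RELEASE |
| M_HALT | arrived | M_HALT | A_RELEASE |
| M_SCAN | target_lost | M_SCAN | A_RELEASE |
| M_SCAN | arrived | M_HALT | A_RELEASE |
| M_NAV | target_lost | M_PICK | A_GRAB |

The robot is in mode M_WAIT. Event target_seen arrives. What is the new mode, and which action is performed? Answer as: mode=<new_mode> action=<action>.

mode=M_SCAN action=A_PING

current mode = M_WAIT; filter table to that mode:
  (M_WAIT, target_lost) → (M_SCAN, A_RELEASE)
  (M_WAIT, target_seen) → (M_SCAN, A_PING)  ← event matches
  (M_WAIT, arrived) → (M_PICK, A_LIGHT)
event = target_seen selects (M_SCAN, A_PING)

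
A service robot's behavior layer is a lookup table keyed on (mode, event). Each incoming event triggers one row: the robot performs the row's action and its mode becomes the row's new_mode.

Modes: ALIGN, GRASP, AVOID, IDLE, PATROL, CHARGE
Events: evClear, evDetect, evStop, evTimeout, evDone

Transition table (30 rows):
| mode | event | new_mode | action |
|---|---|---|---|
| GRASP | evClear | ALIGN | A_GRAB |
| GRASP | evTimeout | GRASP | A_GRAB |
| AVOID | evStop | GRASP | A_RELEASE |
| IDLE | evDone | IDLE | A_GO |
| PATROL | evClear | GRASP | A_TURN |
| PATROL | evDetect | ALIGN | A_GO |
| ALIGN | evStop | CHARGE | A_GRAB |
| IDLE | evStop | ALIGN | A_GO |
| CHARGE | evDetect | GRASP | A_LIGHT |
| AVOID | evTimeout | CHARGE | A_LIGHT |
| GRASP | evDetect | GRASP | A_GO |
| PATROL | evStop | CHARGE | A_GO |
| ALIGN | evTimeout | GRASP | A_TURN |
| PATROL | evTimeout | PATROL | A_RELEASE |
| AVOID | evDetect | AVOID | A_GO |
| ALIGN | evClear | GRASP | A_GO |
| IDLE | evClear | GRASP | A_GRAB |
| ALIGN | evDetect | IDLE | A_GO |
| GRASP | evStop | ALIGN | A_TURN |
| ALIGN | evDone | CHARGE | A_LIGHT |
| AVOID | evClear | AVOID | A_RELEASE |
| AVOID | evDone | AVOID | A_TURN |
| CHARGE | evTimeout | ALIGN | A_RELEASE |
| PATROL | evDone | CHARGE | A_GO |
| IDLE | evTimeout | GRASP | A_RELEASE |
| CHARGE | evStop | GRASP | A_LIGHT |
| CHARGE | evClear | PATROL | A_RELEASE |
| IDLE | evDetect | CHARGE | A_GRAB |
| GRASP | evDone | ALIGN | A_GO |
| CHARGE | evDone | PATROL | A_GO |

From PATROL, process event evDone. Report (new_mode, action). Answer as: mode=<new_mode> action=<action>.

mode=CHARGE action=A_GO

current mode = PATROL; filter table to that mode:
  (PATROL, evClear) → (GRASP, A_TURN)
  (PATROL, evDetect) → (ALIGN, A_GO)
  (PATROL, evStop) → (CHARGE, A_GO)
  (PATROL, evTimeout) → (PATROL, A_RELEASE)
  (PATROL, evDone) → (CHARGE, A_GO)  ← event matches
event = evDone selects (CHARGE, A_GO)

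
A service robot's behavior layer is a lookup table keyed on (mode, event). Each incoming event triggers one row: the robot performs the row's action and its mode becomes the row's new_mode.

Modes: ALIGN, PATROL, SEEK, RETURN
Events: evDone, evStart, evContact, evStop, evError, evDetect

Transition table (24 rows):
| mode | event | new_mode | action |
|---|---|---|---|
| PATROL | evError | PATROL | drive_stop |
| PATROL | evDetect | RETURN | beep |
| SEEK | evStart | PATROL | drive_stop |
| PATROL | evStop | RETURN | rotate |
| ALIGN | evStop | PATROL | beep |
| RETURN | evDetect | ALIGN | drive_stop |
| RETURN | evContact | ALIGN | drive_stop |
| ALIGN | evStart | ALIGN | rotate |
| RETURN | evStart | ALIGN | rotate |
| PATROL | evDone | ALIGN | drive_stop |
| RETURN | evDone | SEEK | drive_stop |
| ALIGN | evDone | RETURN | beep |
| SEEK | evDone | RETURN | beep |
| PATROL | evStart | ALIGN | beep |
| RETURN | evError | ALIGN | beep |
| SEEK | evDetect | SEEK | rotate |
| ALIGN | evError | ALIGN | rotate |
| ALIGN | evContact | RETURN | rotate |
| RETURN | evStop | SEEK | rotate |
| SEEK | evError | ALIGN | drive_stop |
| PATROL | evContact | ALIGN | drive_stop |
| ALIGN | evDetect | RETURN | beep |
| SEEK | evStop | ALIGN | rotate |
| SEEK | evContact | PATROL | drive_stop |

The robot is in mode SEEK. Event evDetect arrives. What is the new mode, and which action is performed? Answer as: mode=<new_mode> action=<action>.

current mode = SEEK; filter table to that mode:
  (SEEK, evStart) → (PATROL, drive_stop)
  (SEEK, evDone) → (RETURN, beep)
  (SEEK, evDetect) → (SEEK, rotate)  ← event matches
  (SEEK, evError) → (ALIGN, drive_stop)
  (SEEK, evStop) → (ALIGN, rotate)
  (SEEK, evContact) → (PATROL, drive_stop)
event = evDetect selects (SEEK, rotate)

mode=SEEK action=rotate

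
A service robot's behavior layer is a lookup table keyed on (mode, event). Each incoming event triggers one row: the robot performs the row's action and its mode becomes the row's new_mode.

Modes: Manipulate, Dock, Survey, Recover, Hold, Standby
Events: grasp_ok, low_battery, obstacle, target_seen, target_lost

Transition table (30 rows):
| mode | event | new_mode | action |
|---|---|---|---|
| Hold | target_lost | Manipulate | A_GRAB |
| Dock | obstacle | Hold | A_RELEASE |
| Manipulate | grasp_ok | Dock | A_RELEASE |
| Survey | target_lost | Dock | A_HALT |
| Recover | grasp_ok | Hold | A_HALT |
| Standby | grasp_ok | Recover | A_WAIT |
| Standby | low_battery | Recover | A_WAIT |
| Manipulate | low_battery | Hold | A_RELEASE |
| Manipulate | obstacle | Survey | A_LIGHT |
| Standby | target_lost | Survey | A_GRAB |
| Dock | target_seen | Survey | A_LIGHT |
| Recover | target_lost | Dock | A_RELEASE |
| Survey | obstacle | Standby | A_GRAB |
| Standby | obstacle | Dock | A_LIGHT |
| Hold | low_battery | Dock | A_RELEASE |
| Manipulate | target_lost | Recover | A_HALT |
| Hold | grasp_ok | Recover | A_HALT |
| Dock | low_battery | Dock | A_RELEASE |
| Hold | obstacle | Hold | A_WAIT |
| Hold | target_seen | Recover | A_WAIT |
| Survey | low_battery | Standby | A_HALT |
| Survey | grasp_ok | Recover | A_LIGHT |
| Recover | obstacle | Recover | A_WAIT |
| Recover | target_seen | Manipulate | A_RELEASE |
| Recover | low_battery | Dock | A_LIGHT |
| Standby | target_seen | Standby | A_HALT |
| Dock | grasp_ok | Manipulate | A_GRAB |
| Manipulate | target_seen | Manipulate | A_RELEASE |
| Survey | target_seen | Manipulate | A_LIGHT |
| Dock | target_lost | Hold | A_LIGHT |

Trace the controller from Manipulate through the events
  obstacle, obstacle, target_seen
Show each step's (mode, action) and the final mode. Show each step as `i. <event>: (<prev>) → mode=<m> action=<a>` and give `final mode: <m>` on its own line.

final mode: Standby

1. obstacle: (Manipulate) → mode=Survey action=A_LIGHT
2. obstacle: (Survey) → mode=Standby action=A_GRAB
3. target_seen: (Standby) → mode=Standby action=A_HALT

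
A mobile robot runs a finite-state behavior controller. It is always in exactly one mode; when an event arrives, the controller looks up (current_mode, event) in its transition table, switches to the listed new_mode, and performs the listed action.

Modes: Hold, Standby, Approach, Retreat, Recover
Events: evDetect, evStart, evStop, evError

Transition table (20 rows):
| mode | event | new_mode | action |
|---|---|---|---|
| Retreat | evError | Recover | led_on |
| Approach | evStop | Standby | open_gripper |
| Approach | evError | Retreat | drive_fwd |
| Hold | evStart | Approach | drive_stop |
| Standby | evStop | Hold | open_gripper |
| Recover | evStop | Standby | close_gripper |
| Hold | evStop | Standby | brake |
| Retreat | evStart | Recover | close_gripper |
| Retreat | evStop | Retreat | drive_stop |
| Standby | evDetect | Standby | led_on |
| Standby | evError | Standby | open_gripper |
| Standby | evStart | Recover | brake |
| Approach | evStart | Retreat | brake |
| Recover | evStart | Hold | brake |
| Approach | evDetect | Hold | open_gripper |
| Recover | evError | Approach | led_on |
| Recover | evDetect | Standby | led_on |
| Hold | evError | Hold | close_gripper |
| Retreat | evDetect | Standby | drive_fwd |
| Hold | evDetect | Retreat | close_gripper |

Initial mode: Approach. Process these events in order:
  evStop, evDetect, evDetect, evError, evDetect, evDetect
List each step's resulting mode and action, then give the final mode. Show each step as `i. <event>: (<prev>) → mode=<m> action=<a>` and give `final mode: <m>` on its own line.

final mode: Standby

1. evStop: (Approach) → mode=Standby action=open_gripper
2. evDetect: (Standby) → mode=Standby action=led_on
3. evDetect: (Standby) → mode=Standby action=led_on
4. evError: (Standby) → mode=Standby action=open_gripper
5. evDetect: (Standby) → mode=Standby action=led_on
6. evDetect: (Standby) → mode=Standby action=led_on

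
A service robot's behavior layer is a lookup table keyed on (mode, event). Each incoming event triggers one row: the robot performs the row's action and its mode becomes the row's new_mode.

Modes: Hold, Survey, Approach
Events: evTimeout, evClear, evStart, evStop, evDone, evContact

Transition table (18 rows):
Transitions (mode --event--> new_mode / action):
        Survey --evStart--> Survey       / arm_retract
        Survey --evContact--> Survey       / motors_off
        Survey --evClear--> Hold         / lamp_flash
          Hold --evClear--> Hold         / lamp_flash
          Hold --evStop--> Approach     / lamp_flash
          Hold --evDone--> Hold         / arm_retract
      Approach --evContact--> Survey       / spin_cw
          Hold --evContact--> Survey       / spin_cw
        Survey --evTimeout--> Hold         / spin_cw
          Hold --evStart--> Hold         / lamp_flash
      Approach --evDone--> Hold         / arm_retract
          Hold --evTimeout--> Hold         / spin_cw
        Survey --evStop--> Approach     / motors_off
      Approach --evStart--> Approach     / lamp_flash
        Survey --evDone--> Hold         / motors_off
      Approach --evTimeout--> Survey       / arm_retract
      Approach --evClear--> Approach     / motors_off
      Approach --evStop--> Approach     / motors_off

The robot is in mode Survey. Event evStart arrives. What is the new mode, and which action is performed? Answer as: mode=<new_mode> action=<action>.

current mode = Survey; filter table to that mode:
  (Survey, evStart) → (Survey, arm_retract)  ← event matches
  (Survey, evContact) → (Survey, motors_off)
  (Survey, evClear) → (Hold, lamp_flash)
  (Survey, evTimeout) → (Hold, spin_cw)
  (Survey, evStop) → (Approach, motors_off)
  (Survey, evDone) → (Hold, motors_off)
event = evStart selects (Survey, arm_retract)

mode=Survey action=arm_retract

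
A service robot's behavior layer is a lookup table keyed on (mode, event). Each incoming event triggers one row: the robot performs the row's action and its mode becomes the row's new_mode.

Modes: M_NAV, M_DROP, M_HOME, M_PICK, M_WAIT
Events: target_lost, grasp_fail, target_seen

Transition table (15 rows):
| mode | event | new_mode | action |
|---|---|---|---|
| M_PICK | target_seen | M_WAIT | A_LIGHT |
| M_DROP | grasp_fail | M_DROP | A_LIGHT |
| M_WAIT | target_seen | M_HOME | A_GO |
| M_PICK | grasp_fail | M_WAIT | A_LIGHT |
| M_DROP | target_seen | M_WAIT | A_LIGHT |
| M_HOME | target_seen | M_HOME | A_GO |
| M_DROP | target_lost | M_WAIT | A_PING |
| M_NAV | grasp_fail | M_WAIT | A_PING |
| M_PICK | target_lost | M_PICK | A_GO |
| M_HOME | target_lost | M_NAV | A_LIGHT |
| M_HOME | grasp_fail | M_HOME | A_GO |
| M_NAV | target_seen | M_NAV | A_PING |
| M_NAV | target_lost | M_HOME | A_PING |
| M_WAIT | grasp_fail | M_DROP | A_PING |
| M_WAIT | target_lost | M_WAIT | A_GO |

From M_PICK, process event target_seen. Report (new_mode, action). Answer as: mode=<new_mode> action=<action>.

mode=M_WAIT action=A_LIGHT

current mode = M_PICK; filter table to that mode:
  (M_PICK, target_seen) → (M_WAIT, A_LIGHT)  ← event matches
  (M_PICK, grasp_fail) → (M_WAIT, A_LIGHT)
  (M_PICK, target_lost) → (M_PICK, A_GO)
event = target_seen selects (M_WAIT, A_LIGHT)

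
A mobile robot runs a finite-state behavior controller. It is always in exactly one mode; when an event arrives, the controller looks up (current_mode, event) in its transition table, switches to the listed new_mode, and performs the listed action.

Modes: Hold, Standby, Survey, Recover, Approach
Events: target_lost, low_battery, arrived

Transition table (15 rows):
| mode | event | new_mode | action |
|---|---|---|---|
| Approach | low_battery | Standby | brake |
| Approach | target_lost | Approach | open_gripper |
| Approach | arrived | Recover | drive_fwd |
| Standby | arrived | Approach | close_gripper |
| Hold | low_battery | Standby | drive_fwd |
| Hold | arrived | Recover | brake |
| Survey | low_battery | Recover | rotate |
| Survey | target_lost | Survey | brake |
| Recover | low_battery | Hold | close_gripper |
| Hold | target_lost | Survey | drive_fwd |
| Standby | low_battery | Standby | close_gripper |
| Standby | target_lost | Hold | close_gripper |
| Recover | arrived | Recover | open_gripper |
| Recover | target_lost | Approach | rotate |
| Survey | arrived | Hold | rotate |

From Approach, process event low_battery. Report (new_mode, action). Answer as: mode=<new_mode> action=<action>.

current mode = Approach; filter table to that mode:
  (Approach, low_battery) → (Standby, brake)  ← event matches
  (Approach, target_lost) → (Approach, open_gripper)
  (Approach, arrived) → (Recover, drive_fwd)
event = low_battery selects (Standby, brake)

mode=Standby action=brake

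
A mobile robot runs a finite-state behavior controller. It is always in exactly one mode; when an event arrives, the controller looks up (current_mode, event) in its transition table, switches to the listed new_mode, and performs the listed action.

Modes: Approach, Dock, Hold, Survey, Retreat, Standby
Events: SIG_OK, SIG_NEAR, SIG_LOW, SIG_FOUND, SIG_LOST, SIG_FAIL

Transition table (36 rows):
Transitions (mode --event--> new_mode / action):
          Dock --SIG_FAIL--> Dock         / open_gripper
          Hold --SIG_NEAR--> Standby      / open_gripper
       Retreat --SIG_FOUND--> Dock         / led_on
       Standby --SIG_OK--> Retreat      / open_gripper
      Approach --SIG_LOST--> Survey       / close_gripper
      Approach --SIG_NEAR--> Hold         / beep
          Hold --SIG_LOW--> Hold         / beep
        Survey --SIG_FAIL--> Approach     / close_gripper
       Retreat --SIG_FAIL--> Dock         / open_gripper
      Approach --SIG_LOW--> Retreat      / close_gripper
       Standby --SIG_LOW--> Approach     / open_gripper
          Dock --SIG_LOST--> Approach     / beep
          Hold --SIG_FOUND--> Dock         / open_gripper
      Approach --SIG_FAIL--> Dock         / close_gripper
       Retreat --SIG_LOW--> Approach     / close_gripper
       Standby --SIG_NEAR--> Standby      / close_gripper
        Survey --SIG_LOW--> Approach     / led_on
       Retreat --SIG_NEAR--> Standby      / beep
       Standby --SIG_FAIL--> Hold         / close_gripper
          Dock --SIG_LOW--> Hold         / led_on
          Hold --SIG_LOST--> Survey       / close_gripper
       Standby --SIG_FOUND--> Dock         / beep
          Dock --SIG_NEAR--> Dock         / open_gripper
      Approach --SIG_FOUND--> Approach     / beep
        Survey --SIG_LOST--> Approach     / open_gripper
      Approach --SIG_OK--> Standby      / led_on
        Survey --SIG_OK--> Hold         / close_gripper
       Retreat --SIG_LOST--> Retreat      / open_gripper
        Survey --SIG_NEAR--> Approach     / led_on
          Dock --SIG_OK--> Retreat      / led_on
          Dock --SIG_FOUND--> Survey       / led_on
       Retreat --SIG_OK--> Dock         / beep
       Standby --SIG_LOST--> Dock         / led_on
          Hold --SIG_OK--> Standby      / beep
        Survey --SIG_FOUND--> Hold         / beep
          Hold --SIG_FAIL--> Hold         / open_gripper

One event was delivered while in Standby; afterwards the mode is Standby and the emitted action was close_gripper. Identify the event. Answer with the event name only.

SIG_NEAR

try SIG_OK: (Standby, SIG_OK) → (Retreat, open_gripper)
try SIG_NEAR: (Standby, SIG_NEAR) → (Standby, close_gripper)  ← matches
try SIG_LOW: (Standby, SIG_LOW) → (Approach, open_gripper)
try SIG_FOUND: (Standby, SIG_FOUND) → (Dock, beep)
try SIG_LOST: (Standby, SIG_LOST) → (Dock, led_on)
try SIG_FAIL: (Standby, SIG_FAIL) → (Hold, close_gripper)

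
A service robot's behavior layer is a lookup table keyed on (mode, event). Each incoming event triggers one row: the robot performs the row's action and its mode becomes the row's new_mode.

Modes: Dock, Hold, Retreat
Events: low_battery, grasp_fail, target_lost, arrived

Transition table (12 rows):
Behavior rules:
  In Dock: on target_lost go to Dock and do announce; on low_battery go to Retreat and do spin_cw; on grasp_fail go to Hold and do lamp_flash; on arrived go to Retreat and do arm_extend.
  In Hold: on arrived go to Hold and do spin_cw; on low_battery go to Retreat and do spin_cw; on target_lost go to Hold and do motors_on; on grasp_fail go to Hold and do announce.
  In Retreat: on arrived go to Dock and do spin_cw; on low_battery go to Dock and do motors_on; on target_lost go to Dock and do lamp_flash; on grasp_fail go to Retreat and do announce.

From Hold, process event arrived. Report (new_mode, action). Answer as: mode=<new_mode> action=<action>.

mode=Hold action=spin_cw

current mode = Hold; filter table to that mode:
  (Hold, arrived) → (Hold, spin_cw)  ← event matches
  (Hold, low_battery) → (Retreat, spin_cw)
  (Hold, target_lost) → (Hold, motors_on)
  (Hold, grasp_fail) → (Hold, announce)
event = arrived selects (Hold, spin_cw)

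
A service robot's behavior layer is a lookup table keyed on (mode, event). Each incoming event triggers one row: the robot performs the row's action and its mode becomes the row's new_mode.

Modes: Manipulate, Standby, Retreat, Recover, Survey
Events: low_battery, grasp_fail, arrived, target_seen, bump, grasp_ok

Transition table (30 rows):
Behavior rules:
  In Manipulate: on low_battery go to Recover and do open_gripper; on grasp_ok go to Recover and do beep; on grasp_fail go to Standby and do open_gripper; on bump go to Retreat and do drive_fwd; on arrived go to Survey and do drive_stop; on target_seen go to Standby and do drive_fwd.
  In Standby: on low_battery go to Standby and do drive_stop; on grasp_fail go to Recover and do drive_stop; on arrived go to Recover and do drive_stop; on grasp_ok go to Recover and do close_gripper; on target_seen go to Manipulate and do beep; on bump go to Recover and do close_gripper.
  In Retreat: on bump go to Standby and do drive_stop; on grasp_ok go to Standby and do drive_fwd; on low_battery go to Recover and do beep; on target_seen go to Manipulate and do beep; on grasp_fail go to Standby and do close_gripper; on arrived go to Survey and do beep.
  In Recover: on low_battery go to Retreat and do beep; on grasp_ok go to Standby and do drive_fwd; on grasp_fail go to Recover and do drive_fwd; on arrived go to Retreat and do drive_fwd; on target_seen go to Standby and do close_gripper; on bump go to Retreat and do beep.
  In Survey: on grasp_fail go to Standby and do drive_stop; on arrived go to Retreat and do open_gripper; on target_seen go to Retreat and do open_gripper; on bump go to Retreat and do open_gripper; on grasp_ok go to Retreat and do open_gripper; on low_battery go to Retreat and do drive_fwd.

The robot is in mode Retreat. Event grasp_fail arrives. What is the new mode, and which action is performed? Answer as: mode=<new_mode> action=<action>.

mode=Standby action=close_gripper

current mode = Retreat; filter table to that mode:
  (Retreat, bump) → (Standby, drive_stop)
  (Retreat, grasp_ok) → (Standby, drive_fwd)
  (Retreat, low_battery) → (Recover, beep)
  (Retreat, target_seen) → (Manipulate, beep)
  (Retreat, grasp_fail) → (Standby, close_gripper)  ← event matches
  (Retreat, arrived) → (Survey, beep)
event = grasp_fail selects (Standby, close_gripper)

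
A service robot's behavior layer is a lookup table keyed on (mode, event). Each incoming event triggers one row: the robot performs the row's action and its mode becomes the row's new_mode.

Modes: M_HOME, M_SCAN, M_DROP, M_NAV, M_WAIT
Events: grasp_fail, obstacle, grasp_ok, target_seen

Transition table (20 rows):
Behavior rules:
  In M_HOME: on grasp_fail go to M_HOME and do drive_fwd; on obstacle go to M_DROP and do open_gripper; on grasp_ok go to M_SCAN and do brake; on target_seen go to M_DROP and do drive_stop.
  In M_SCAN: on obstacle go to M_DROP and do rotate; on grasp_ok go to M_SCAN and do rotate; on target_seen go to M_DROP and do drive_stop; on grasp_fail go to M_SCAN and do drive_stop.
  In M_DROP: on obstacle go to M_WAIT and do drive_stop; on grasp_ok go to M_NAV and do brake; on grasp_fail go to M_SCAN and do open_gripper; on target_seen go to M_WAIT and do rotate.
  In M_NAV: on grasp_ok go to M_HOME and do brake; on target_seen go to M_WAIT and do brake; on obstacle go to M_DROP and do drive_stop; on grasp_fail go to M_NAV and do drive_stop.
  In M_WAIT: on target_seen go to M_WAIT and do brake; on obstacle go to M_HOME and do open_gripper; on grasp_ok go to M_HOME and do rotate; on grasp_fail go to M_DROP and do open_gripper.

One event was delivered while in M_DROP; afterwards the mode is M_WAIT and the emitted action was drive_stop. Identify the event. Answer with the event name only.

try grasp_fail: (M_DROP, grasp_fail) → (M_SCAN, open_gripper)
try obstacle: (M_DROP, obstacle) → (M_WAIT, drive_stop)  ← matches
try grasp_ok: (M_DROP, grasp_ok) → (M_NAV, brake)
try target_seen: (M_DROP, target_seen) → (M_WAIT, rotate)

obstacle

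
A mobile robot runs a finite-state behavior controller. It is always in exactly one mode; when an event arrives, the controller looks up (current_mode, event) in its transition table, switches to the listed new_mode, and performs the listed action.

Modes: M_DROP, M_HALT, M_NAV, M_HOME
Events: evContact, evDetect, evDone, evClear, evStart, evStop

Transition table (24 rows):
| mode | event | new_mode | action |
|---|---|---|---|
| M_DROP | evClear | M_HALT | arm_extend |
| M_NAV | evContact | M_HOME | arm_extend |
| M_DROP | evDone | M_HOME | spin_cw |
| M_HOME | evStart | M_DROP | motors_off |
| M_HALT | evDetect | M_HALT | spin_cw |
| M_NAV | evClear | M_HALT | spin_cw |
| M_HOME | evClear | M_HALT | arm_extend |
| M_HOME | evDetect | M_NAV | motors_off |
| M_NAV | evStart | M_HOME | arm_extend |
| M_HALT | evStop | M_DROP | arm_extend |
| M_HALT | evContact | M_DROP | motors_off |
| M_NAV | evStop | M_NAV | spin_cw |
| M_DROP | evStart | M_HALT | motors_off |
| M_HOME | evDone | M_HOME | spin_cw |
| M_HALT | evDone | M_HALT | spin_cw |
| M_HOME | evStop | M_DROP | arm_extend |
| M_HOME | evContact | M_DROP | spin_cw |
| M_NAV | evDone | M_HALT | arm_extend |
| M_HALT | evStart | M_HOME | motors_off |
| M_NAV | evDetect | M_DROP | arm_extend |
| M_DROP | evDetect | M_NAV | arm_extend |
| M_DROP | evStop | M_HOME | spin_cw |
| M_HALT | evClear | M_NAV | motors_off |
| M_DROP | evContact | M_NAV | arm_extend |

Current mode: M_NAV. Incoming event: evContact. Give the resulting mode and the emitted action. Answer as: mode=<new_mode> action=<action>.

mode=M_HOME action=arm_extend

current mode = M_NAV; filter table to that mode:
  (M_NAV, evContact) → (M_HOME, arm_extend)  ← event matches
  (M_NAV, evClear) → (M_HALT, spin_cw)
  (M_NAV, evStart) → (M_HOME, arm_extend)
  (M_NAV, evStop) → (M_NAV, spin_cw)
  (M_NAV, evDone) → (M_HALT, arm_extend)
  (M_NAV, evDetect) → (M_DROP, arm_extend)
event = evContact selects (M_HOME, arm_extend)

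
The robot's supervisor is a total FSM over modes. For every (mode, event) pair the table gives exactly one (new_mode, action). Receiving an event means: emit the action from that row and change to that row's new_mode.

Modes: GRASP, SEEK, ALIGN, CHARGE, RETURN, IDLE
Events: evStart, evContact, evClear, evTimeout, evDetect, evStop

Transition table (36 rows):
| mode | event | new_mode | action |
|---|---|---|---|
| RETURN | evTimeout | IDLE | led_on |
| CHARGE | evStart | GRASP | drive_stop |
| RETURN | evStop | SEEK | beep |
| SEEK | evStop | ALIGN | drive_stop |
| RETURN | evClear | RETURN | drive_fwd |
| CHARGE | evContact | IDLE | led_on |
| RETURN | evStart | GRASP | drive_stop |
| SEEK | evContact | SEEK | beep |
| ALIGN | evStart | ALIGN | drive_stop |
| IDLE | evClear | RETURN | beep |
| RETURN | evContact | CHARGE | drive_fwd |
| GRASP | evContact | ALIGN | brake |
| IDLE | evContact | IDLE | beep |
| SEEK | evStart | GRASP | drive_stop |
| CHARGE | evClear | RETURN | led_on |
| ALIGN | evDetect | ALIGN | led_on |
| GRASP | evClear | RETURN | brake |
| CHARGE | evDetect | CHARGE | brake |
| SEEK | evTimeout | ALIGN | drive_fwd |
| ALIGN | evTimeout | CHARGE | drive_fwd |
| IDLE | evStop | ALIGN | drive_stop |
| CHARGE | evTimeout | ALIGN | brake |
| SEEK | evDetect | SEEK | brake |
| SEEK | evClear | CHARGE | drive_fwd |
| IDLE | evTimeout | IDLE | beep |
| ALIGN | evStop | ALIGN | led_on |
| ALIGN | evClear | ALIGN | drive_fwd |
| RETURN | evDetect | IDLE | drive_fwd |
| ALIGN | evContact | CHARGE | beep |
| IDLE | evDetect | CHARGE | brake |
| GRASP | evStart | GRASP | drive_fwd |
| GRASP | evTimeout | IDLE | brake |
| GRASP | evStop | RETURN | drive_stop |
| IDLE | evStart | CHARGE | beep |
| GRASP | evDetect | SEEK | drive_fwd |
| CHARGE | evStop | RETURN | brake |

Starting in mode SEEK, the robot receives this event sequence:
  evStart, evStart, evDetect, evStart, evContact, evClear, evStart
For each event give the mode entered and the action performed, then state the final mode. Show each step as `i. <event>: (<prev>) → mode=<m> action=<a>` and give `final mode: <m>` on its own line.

1. evStart: (SEEK) → mode=GRASP action=drive_stop
2. evStart: (GRASP) → mode=GRASP action=drive_fwd
3. evDetect: (GRASP) → mode=SEEK action=drive_fwd
4. evStart: (SEEK) → mode=GRASP action=drive_stop
5. evContact: (GRASP) → mode=ALIGN action=brake
6. evClear: (ALIGN) → mode=ALIGN action=drive_fwd
7. evStart: (ALIGN) → mode=ALIGN action=drive_stop

final mode: ALIGN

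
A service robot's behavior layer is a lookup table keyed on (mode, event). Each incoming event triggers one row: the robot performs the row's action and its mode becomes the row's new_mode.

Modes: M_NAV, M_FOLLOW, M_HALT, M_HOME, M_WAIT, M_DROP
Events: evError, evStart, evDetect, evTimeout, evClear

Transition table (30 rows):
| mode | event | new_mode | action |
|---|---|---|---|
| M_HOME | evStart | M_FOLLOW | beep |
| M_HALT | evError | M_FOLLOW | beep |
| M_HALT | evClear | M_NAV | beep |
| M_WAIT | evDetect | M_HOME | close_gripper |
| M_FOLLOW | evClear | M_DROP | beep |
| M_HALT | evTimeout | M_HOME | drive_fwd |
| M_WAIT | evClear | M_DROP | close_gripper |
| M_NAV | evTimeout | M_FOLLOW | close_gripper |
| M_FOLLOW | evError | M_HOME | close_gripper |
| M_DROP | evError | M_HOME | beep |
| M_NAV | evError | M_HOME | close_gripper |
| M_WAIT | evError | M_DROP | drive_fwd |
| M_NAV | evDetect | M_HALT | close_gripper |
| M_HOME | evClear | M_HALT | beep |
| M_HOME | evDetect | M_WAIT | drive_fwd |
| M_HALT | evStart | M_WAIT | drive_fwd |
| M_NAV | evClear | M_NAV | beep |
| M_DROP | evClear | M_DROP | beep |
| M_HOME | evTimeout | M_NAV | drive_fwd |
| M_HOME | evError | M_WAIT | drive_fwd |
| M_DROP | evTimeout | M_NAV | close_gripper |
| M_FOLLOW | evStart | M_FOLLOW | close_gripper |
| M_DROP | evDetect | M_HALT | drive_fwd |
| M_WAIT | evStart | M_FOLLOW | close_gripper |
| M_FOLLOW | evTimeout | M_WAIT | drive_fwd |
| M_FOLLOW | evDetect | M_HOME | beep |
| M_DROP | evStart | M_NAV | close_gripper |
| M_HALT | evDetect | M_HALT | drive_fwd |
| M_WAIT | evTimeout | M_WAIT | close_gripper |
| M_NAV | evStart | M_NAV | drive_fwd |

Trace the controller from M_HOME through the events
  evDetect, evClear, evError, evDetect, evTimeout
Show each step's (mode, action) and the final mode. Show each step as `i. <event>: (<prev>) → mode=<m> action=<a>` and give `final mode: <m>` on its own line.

final mode: M_WAIT

1. evDetect: (M_HOME) → mode=M_WAIT action=drive_fwd
2. evClear: (M_WAIT) → mode=M_DROP action=close_gripper
3. evError: (M_DROP) → mode=M_HOME action=beep
4. evDetect: (M_HOME) → mode=M_WAIT action=drive_fwd
5. evTimeout: (M_WAIT) → mode=M_WAIT action=close_gripper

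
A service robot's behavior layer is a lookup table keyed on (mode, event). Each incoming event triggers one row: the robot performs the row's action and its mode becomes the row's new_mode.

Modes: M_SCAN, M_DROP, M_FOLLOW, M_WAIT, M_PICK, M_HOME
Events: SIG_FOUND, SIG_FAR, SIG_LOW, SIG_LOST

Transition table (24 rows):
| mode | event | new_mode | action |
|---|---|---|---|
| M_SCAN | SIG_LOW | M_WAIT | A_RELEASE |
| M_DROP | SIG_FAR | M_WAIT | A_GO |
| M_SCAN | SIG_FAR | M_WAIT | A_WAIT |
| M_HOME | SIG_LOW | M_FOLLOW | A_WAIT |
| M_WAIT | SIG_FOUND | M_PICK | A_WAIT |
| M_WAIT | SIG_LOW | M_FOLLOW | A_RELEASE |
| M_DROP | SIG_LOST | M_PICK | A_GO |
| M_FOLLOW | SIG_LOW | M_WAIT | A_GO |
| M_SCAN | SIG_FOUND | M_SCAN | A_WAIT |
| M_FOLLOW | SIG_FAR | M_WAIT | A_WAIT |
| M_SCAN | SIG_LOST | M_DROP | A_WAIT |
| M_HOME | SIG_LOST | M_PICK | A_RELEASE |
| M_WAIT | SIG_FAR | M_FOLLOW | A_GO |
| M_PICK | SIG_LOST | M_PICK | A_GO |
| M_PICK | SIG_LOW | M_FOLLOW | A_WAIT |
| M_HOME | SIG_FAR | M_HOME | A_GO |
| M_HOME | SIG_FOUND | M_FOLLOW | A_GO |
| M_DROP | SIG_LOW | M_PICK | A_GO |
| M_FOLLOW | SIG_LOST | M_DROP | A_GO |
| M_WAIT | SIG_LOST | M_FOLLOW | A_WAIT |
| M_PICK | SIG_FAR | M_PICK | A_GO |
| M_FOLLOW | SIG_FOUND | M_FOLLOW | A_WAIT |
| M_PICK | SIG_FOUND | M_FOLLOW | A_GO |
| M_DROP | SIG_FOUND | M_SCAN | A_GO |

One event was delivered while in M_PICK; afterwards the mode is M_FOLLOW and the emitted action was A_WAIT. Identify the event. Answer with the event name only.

SIG_LOW

try SIG_FOUND: (M_PICK, SIG_FOUND) → (M_FOLLOW, A_GO)
try SIG_FAR: (M_PICK, SIG_FAR) → (M_PICK, A_GO)
try SIG_LOW: (M_PICK, SIG_LOW) → (M_FOLLOW, A_WAIT)  ← matches
try SIG_LOST: (M_PICK, SIG_LOST) → (M_PICK, A_GO)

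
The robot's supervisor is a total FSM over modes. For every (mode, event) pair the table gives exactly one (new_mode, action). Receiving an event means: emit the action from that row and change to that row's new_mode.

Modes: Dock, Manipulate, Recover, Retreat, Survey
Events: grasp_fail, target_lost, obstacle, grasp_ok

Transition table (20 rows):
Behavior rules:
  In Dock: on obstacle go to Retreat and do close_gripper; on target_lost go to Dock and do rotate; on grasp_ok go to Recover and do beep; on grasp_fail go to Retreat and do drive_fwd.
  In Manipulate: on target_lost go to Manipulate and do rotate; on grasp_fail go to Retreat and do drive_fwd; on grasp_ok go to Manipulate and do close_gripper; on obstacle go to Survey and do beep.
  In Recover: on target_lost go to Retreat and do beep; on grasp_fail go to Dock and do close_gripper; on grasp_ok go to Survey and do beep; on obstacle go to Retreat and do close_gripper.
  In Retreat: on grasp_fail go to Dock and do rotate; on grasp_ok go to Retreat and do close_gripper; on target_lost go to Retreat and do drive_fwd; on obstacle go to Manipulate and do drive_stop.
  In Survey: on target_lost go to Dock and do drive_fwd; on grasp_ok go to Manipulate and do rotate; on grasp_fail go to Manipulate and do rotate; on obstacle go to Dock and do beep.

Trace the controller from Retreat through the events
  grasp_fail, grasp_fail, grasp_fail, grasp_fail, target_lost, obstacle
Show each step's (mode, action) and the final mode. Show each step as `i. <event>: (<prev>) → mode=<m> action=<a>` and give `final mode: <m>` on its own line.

final mode: Manipulate

1. grasp_fail: (Retreat) → mode=Dock action=rotate
2. grasp_fail: (Dock) → mode=Retreat action=drive_fwd
3. grasp_fail: (Retreat) → mode=Dock action=rotate
4. grasp_fail: (Dock) → mode=Retreat action=drive_fwd
5. target_lost: (Retreat) → mode=Retreat action=drive_fwd
6. obstacle: (Retreat) → mode=Manipulate action=drive_stop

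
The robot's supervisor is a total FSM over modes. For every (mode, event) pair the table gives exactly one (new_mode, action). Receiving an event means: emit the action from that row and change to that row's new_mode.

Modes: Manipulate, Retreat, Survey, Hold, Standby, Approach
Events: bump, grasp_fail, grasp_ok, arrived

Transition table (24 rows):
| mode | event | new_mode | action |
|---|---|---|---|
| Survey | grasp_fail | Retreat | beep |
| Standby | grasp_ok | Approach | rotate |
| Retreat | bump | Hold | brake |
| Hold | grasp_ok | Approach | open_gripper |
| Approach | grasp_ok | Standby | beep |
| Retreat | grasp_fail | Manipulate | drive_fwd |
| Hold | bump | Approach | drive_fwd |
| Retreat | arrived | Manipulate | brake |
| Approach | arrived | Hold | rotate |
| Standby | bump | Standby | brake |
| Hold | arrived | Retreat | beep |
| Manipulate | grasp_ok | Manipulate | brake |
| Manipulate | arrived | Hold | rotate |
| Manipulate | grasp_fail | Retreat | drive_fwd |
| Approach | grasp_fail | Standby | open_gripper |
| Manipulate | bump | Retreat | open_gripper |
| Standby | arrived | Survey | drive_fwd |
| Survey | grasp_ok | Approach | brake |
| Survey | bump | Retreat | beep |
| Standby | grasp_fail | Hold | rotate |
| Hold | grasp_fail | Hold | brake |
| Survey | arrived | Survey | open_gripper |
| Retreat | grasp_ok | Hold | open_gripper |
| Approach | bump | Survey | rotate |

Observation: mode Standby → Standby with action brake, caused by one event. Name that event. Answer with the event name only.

bump

try bump: (Standby, bump) → (Standby, brake)  ← matches
try grasp_fail: (Standby, grasp_fail) → (Hold, rotate)
try grasp_ok: (Standby, grasp_ok) → (Approach, rotate)
try arrived: (Standby, arrived) → (Survey, drive_fwd)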